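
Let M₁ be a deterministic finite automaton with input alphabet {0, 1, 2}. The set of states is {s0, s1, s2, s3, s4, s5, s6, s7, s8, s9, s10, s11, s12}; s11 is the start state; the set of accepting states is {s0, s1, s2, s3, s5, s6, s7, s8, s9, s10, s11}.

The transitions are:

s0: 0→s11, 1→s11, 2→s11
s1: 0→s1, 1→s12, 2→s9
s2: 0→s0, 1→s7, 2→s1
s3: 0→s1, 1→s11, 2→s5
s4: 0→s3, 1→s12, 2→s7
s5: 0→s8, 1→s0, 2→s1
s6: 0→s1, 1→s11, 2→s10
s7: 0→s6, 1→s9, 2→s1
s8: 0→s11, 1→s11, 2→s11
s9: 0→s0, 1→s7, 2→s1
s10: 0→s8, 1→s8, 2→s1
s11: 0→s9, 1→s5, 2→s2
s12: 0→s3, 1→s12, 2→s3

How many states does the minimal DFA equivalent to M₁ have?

Reachable states from the start: {s0,s1,s2,s3,s5,s6,s7,s8,s9,s10,s11,s12}. Unreachable: {s4} — drop them.
Start with accepting vs non-accepting: {s0,s1,s2,s3,s5,s6,s7,s8,s9,s10,s11} | {s12}.
On input 1, block {s0,s1,s2,s3,s5,s6,s7,s8,s9,s10,s11} splits into {s0,s2,s3,s5,s6,s7,s8,s9,s10,s11} and {s1}.
Refine {s0,s2,s3,s5,s6,s7,s8,s9,s10,s11} on symbol 0: members go to different blocks, giving {s0,s2,s5,s7,s8,s9,s10,s11} and {s3,s6}.
On input 0, block {s0,s2,s5,s7,s8,s9,s10,s11} splits into {s0,s2,s5,s8,s9,s10,s11} and {s7}.
Split {s0,s2,s5,s8,s9,s10,s11} by δ(·,1) → {s0,s5,s8,s10,s11} and {s2,s9}.
Split {s0,s5,s8,s10,s11} by δ(·,0) → {s0,s5,s8,s10} and {s11}.
On input 0, block {s0,s5,s8,s10} splits into {s0,s8} and {s5,s10}.
No further refinement is possible. Final partition (8 blocks): {s0,s8} | {s12} | {s1} | {s3,s6} | {s7} | {s2,s9} | {s11} | {s5,s10}.

8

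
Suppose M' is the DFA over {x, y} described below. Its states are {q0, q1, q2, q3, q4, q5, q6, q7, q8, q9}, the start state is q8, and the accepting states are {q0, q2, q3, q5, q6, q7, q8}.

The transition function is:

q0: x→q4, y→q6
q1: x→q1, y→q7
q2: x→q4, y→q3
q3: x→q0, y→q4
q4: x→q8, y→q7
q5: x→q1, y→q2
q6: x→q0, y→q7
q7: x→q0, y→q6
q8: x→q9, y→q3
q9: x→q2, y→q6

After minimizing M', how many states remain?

5

States {q1,q5} cannot be reached from the start state, so discard them.
Initial partition by acceptance: {q0,q2,q3,q6,q7,q8} | {q4,q9}.
Split {q0,q2,q3,q6,q7,q8} by δ(·,x) → {q0,q2,q8} and {q3,q6,q7}.
Refine {q3,q6,q7} on symbol y: members go to different blocks, giving {q6,q7} and {q3}.
Refine {q0,q2,q8} on symbol y: members go to different blocks, giving {q2,q8} and {q0}.
The partition is now stable with 5 blocks: {q2,q8} | {q4,q9} | {q6,q7} | {q3} | {q0}.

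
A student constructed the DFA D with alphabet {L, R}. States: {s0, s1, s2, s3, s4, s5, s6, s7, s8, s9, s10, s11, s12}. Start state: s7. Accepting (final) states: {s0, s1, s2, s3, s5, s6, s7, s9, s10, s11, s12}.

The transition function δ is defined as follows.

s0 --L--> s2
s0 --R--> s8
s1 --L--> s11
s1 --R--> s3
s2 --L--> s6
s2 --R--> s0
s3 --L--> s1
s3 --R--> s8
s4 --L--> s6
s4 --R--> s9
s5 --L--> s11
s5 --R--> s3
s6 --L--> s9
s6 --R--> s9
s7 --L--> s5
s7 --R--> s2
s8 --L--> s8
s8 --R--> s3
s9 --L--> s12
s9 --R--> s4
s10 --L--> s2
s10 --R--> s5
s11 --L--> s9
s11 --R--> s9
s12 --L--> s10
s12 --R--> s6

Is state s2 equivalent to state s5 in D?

Every state is reachable, so we keep all 13.
Start with accepting vs non-accepting: {s0,s1,s2,s3,s5,s6,s7,s9,s10,s11,s12} | {s4,s8}.
Refine {s0,s1,s2,s3,s5,s6,s7,s9,s10,s11,s12} on symbol R: members go to different blocks, giving {s1,s2,s5,s6,s7,s10,s11,s12} and {s0,s3,s9}.
On input L, block {s1,s2,s5,s6,s7,s10,s11,s12} splits into {s1,s2,s5,s7,s10,s12} and {s6,s11}.
Refine {s1,s2,s5,s7,s10,s12} on symbol L: members go to different blocks, giving {s1,s2,s5} and {s7,s10,s12}.
Refine {s4,s8} on symbol L: members go to different blocks, giving {s4} and {s8}.
On input L, block {s0,s3,s9} splits into {s0,s3} and {s9}.
Split {s7,s10,s12} by δ(·,L) → {s7,s10} and {s12}.
Stable partition: {s1,s2,s5} | {s4} | {s0,s3} | {s6,s11} | {s7,s10} | {s8} | {s9} | {s12} — 8 equivalence classes.
s2 and s5 lie in the same block of the stable partition, so they are equivalent — no string distinguishes them.

Yes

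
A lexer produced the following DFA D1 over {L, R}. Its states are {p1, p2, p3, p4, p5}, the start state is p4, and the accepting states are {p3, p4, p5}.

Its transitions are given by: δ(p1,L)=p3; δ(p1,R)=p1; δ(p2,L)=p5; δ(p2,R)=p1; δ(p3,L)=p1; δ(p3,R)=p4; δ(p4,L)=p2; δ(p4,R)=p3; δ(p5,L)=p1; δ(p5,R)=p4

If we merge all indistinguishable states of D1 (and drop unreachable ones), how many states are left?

2

P0 = {p3,p4,p5} | {p1,p2}.
Stable partition: {p3,p4,p5} | {p1,p2} — 2 equivalence classes.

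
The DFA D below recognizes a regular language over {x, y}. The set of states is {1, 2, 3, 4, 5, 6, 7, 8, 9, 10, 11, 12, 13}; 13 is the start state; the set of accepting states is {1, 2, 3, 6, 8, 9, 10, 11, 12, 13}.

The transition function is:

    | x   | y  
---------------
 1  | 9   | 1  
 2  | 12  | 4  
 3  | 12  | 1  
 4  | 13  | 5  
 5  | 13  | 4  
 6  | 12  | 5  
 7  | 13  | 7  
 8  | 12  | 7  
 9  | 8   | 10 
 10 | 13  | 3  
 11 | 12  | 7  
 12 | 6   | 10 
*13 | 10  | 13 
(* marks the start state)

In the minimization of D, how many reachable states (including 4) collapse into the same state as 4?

3

States {2,11} cannot be reached from the start state, so discard them.
P0 = {1,3,6,8,9,10,12,13} | {4,5,7}.
Split {1,3,6,8,9,10,12,13} by δ(·,y) → {1,3,9,10,12,13} and {6,8}.
Refine {1,3,9,10,12,13} on symbol x: members go to different blocks, giving {1,3,10,13} and {9,12}.
Split {1,3,10,13} by δ(·,x) → {1,3} and {10,13}.
On input y, block {10,13} splits into {10} and {13}.
The partition is now stable with 6 blocks: {1,3} | {4,5,7} | {6,8} | {9,12} | {10} | {13}.
The equivalence class containing 4 is {4,5,7}, of size 3.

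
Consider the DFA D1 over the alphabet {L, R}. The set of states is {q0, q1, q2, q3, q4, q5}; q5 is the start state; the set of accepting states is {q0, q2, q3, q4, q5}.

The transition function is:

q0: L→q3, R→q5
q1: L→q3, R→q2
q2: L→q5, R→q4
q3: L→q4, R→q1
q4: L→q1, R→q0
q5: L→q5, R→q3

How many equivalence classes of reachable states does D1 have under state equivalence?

All states are reachable from the start state.
Start with accepting vs non-accepting: {q0,q2,q3,q4,q5} | {q1}.
Refine {q0,q2,q3,q4,q5} on symbol L: members go to different blocks, giving {q0,q2,q3,q5} and {q4}.
On input L, block {q0,q2,q3,q5} splits into {q0,q2,q5} and {q3}.
Split {q0,q2,q5} by δ(·,L) → {q2,q5} and {q0}.
On input R, block {q2,q5} splits into {q2} and {q5}.
No further refinement is possible. Final partition (6 blocks): {q2} | {q1} | {q4} | {q3} | {q0} | {q5}.

6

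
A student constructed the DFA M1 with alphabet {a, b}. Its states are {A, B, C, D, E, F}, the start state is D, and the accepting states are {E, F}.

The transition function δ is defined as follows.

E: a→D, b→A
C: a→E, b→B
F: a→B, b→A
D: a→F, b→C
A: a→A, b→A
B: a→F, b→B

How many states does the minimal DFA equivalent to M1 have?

Every state is reachable, so we keep all 6.
Start with accepting vs non-accepting: {E,F} | {A,B,C,D}.
Refine {A,B,C,D} on symbol a: members go to different blocks, giving {B,C,D} and {A}.
Stable partition: {E,F} | {B,C,D} | {A} — 3 equivalence classes.

3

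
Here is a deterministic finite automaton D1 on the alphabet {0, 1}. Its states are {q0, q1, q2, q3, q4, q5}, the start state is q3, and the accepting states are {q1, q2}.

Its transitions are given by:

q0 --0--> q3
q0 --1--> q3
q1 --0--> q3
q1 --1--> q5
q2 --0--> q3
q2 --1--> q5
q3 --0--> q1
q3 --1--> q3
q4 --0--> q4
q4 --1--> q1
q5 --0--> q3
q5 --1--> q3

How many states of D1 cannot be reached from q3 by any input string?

3

BFS from q3 reaches {q1, q3, q5}; the 3 state(s) q0, q2, q4 are never visited.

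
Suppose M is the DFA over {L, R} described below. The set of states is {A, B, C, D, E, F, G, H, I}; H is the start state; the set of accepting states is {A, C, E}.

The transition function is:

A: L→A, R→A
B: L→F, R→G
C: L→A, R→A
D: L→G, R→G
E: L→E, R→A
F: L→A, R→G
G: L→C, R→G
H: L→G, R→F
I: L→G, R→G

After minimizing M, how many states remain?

3

Reachable states from the start: {A,C,F,G,H}. Unreachable: {B,D,E,I} — drop them.
P0 = {A,C} | {F,G,H}.
On input L, block {F,G,H} splits into {F,G} and {H}.
The partition is now stable with 3 blocks: {A,C} | {F,G} | {H}.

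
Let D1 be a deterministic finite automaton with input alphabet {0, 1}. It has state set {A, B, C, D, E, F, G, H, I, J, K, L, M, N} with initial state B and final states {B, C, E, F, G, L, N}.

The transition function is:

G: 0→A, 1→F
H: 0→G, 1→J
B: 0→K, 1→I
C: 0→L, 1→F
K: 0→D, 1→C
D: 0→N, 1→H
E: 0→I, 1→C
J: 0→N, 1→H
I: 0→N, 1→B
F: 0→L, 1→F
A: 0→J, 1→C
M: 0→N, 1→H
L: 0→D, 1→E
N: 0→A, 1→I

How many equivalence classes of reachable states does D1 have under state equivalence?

States {M} cannot be reached from the start state, so discard them.
P0 = {B,C,E,F,G,L,N} | {A,D,H,I,J,K}.
On input 0, block {B,C,E,F,G,L,N} splits into {B,E,G,L,N} and {C,F}.
Refine {B,E,G,L,N} on symbol 1: members go to different blocks, giving {B,N} and {E,G} and {L}.
On input 0, block {A,D,H,I,J,K} splits into {D,I,J} and {A,K} and {H}.
Refine {D,I,J} on symbol 1: members go to different blocks, giving {D,J} and {I}.
Refine {E,G} on symbol 0: members go to different blocks, giving {E} and {G}.
The partition is now stable with 9 blocks: {B,N} | {D,J} | {C,F} | {E} | {L} | {A,K} | {H} | {I} | {G}.

9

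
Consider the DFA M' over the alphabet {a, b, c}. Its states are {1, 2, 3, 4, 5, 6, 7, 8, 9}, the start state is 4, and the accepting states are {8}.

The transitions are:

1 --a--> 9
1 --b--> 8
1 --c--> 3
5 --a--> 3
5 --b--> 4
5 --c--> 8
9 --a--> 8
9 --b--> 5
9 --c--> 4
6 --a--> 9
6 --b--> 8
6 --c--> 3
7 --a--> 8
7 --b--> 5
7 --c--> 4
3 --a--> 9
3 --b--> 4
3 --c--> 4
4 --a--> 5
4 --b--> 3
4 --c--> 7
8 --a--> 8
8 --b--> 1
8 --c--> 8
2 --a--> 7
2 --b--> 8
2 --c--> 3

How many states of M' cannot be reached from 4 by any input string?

2

Starting at 4 and following transitions, the reachable set is {1, 3, 4, 5, 7, 8, 9}. That leaves 2, 6 unreachable — 2 in total.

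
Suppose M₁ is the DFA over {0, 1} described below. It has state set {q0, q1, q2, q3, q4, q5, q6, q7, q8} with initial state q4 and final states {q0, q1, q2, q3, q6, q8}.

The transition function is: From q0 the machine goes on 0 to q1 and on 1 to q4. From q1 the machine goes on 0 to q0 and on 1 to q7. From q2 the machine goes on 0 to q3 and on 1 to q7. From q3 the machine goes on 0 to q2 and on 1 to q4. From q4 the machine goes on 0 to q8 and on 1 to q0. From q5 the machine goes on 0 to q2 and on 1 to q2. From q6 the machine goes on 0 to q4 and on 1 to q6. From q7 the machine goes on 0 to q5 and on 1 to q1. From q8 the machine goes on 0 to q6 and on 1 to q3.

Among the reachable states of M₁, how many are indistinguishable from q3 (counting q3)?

Every state is reachable, so we keep all 9.
P0 = {q0,q1,q2,q3,q6,q8} | {q4,q5,q7}.
Refine {q0,q1,q2,q3,q6,q8} on symbol 0: members go to different blocks, giving {q0,q1,q2,q3,q8} and {q6}.
Split {q0,q1,q2,q3,q8} by δ(·,0) → {q0,q1,q2,q3} and {q8}.
Split {q4,q5,q7} by δ(·,0) → {q4} and {q5} and {q7}.
On input 1, block {q0,q1,q2,q3} splits into {q0,q3} and {q1,q2}.
The partition is now stable with 7 blocks: {q0,q3} | {q4} | {q6} | {q8} | {q5} | {q7} | {q1,q2}.
The equivalence class containing q3 is {q0,q3}, of size 2.

2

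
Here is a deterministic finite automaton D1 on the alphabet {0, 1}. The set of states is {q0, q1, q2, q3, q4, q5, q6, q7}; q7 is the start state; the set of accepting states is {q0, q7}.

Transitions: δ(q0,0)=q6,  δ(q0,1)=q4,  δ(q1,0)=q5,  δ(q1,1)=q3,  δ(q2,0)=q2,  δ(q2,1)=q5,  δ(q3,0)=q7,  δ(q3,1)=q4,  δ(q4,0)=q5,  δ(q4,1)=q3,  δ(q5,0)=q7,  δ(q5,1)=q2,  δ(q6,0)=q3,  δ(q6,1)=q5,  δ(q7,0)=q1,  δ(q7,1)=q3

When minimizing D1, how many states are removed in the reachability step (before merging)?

2

Starting at q7 and following transitions, the reachable set is {q1, q2, q3, q4, q5, q7}. That leaves q0, q6 unreachable — 2 in total.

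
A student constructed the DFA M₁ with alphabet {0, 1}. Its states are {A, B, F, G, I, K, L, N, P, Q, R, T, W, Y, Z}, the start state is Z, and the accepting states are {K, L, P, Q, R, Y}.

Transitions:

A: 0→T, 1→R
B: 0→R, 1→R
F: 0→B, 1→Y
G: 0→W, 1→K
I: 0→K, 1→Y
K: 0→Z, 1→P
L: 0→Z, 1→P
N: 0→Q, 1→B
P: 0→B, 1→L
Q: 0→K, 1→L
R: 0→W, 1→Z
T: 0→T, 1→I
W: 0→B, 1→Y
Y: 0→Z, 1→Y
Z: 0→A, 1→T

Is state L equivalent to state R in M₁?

Reachable states from the start: {A,B,I,K,L,P,R,T,W,Y,Z}. Unreachable: {F,G,N,Q} — drop them.
P0 = {K,L,P,R,Y} | {A,B,I,T,W,Z}.
Refine {K,L,P,R,Y} on symbol 1: members go to different blocks, giving {K,L,P,Y} and {R}.
Refine {A,B,I,T,W,Z} on symbol 0: members go to different blocks, giving {A,T,W,Z} and {B} and {I}.
Refine {K,L,P,Y} on symbol 0: members go to different blocks, giving {K,L,Y} and {P}.
On input 1, block {K,L,Y} splits into {K,L} and {Y}.
On input 0, block {A,T,W,Z} splits into {A,T,Z} and {W}.
Refine {A,T,Z} on symbol 1: members go to different blocks, giving {Z} and {A} and {T}.
No further refinement is possible. Final partition (10 blocks): {K,L} | {Z} | {R} | {B} | {I} | {P} | {Y} | {W} | {A} | {T}.
L and R end up in different blocks, so they are distinguishable. For instance, the string '1' is accepted from only L.

No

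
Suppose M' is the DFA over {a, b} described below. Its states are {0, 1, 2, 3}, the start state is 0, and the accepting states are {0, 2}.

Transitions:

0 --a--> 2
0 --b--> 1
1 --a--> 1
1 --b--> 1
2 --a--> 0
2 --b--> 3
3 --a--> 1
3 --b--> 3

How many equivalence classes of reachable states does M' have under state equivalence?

2

Initial partition by acceptance: {0,2} | {1,3}.
The partition is now stable with 2 blocks: {0,2} | {1,3}.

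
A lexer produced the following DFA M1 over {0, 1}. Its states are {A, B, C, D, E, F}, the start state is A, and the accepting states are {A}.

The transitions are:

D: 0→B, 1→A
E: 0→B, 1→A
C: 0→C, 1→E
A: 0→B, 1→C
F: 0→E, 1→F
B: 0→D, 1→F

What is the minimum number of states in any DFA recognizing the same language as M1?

4

Initial partition by acceptance: {A} | {B,C,D,E,F}.
Split {B,C,D,E,F} by δ(·,1) → {B,C,F} and {D,E}.
Split {B,C,F} by δ(·,0) → {B,F} and {C}.
No further refinement is possible. Final partition (4 blocks): {A} | {B,F} | {D,E} | {C}.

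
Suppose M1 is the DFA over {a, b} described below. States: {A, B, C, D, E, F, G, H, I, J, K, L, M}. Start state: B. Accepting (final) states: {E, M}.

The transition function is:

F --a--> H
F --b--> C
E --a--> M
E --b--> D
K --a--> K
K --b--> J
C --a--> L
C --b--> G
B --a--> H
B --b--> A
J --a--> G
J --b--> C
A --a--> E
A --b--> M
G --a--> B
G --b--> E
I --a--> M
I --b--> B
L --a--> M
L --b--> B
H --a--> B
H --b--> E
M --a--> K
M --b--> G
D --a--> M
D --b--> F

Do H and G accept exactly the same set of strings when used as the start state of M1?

Yes

Reachable states from the start: {A,B,C,D,E,F,G,H,J,K,L,M}. Unreachable: {I} — drop them.
Start with accepting vs non-accepting: {E,M} | {A,B,C,D,F,G,H,J,K,L}.
Split {E,M} by δ(·,a) → {E} and {M}.
Refine {A,B,C,D,F,G,H,J,K,L} on symbol a: members go to different blocks, giving {B,C,F,G,H,J,K} and {D,L} and {A}.
Split {B,C,F,G,H,J,K} by δ(·,a) → {B,F,G,H,J,K} and {C}.
Split {B,F,G,H,J,K} by δ(·,b) → {F,J} and {G,H} and {B} and {K}.
Refine {D,L} on symbol b: members go to different blocks, giving {D} and {L}.
Stable partition: {E} | {F,J} | {M} | {D} | {A} | {C} | {G,H} | {B} | {K} | {L} — 10 equivalence classes.
H and G lie in the same block of the stable partition, so they are equivalent — no string distinguishes them.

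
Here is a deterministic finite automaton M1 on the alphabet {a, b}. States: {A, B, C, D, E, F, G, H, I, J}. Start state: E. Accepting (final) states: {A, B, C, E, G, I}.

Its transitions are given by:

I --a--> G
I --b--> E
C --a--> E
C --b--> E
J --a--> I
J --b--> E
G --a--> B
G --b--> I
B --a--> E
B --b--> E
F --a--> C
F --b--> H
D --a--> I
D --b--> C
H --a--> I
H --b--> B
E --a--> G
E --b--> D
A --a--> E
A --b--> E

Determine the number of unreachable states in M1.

No path from E leads to A, F, H, J; the other 6 states are all reachable.

4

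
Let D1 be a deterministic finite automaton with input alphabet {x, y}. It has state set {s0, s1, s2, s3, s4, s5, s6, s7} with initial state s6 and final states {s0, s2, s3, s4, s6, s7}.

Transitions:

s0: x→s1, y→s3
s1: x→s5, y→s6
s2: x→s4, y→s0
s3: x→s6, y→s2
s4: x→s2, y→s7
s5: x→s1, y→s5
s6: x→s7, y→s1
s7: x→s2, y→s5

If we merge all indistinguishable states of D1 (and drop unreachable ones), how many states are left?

8

All states are reachable from the start state.
Initial partition by acceptance: {s0,s2,s3,s4,s6,s7} | {s1,s5}.
Refine {s0,s2,s3,s4,s6,s7} on symbol x: members go to different blocks, giving {s2,s3,s4,s6,s7} and {s0}.
On input y, block {s2,s3,s4,s6,s7} splits into {s3,s4} and {s6,s7} and {s2}.
Refine {s3,s4} on symbol x: members go to different blocks, giving {s3} and {s4}.
Refine {s1,s5} on symbol y: members go to different blocks, giving {s1} and {s5}.
On input x, block {s6,s7} splits into {s6} and {s7}.
Stable partition: {s3} | {s1} | {s0} | {s6} | {s2} | {s4} | {s5} | {s7} — 8 equivalence classes.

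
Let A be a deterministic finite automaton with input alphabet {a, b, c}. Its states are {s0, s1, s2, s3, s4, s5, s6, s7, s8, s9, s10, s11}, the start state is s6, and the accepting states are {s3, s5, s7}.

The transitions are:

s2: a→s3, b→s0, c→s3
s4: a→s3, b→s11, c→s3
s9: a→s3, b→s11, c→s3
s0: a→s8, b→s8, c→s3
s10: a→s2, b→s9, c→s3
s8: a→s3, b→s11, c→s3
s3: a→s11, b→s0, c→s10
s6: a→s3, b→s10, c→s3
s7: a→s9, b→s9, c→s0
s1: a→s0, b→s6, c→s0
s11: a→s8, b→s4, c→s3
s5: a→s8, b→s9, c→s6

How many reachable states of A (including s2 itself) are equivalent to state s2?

States {s1,s5,s7} cannot be reached from the start state, so discard them.
P0 = {s3} | {s0,s2,s4,s6,s8,s9,s10,s11}.
Split {s0,s2,s4,s6,s8,s9,s10,s11} by δ(·,a) → {s2,s4,s6,s8,s9} and {s0,s10,s11}.
Stable partition: {s3} | {s2,s4,s6,s8,s9} | {s0,s10,s11} — 3 equivalence classes.
State s2 belongs to the block {s2,s4,s6,s8,s9}, which has 5 states.

5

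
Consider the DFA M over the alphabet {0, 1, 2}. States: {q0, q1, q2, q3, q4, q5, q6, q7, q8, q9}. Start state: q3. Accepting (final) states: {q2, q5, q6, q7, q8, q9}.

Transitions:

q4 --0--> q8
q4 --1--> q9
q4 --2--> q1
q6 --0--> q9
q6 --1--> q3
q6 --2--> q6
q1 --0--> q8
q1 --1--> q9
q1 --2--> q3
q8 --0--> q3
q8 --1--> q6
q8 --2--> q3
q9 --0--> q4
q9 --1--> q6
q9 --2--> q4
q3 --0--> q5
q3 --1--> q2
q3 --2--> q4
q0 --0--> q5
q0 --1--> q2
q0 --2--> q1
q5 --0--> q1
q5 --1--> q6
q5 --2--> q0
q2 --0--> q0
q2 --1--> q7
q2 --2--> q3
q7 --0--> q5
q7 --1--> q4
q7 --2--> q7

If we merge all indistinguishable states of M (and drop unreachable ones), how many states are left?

Initial partition by acceptance: {q2,q5,q6,q7,q8,q9} | {q0,q1,q3,q4}.
Split {q2,q5,q6,q7,q8,q9} by δ(·,0) → {q2,q5,q8,q9} and {q6,q7}.
No further refinement is possible. Final partition (3 blocks): {q2,q5,q8,q9} | {q0,q1,q3,q4} | {q6,q7}.

3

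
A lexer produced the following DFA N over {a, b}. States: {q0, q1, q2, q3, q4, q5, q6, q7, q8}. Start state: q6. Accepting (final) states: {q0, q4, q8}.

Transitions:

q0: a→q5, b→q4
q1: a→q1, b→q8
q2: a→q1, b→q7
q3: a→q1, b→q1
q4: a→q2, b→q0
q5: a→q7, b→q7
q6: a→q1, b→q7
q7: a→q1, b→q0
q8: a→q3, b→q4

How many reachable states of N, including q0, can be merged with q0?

3

P0 = {q0,q4,q8} | {q1,q2,q3,q5,q6,q7}.
Split {q1,q2,q3,q5,q6,q7} by δ(·,b) → {q2,q3,q5,q6} and {q1,q7}.
The partition is now stable with 3 blocks: {q0,q4,q8} | {q2,q3,q5,q6} | {q1,q7}.
State q0 belongs to the block {q0,q4,q8}, which has 3 states.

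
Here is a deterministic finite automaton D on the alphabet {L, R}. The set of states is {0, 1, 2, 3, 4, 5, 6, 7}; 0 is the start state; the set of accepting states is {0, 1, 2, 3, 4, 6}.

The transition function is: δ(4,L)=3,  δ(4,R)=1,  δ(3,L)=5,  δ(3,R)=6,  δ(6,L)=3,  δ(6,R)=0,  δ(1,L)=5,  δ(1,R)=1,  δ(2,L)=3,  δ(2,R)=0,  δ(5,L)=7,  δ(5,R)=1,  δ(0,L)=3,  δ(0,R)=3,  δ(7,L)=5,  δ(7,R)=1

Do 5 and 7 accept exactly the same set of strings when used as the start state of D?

Yes

States {2,4} cannot be reached from the start state, so discard them.
P0 = {0,1,3,6} | {5,7}.
On input L, block {0,1,3,6} splits into {0,6} and {1,3}.
Refine {0,6} on symbol R: members go to different blocks, giving {0} and {6}.
Split {1,3} by δ(·,R) → {1} and {3}.
Stable partition: {0} | {5,7} | {1} | {6} | {3} — 5 equivalence classes.
5 and 7 lie in the same block of the stable partition, so they are equivalent — no string distinguishes them.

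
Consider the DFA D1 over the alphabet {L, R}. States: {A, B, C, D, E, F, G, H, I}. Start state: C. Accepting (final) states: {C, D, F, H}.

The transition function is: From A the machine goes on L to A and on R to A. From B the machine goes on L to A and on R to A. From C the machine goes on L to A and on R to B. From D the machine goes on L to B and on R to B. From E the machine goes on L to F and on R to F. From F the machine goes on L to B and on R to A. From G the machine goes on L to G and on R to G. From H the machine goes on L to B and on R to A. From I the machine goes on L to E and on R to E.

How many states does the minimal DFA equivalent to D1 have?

2

Reachable states from the start: {A,B,C}. Unreachable: {D,E,F,G,H,I} — drop them.
Initial partition by acceptance: {C} | {A,B}.
The partition is now stable with 2 blocks: {C} | {A,B}.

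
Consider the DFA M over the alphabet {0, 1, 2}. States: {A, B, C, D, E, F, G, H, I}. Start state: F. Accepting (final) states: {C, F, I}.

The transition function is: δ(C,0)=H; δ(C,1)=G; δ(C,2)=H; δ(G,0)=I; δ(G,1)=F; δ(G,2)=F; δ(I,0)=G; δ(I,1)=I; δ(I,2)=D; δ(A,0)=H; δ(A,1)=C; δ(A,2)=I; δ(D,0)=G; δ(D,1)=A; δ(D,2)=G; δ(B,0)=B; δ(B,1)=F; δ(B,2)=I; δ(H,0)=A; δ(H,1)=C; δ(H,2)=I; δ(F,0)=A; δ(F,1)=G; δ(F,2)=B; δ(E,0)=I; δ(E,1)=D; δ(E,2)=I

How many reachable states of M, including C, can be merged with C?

Reachable states from the start: {A,B,C,D,F,G,H,I}. Unreachable: {E} — drop them.
Initial partition by acceptance: {C,F,I} | {A,B,D,G,H}.
Split {C,F,I} by δ(·,1) → {C,F} and {I}.
On input 0, block {A,B,D,G,H} splits into {A,B,D,H} and {G}.
Refine {A,B,D,H} on symbol 0: members go to different blocks, giving {A,B,H} and {D}.
No further refinement is possible. Final partition (5 blocks): {C,F} | {A,B,H} | {I} | {G} | {D}.
State C belongs to the block {C,F}, which has 2 states.

2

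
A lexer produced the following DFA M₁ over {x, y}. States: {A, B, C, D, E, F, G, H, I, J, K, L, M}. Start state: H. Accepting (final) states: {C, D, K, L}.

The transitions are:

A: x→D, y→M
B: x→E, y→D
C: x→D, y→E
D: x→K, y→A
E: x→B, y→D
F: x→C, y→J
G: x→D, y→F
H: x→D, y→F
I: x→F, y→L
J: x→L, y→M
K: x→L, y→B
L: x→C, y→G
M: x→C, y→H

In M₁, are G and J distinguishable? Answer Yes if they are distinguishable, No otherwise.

States {I} cannot be reached from the start state, so discard them.
Start with accepting vs non-accepting: {C,D,K,L} | {A,B,E,F,G,H,J,M}.
Refine {A,B,E,F,G,H,J,M} on symbol x: members go to different blocks, giving {A,F,G,H,J,M} and {B,E}.
Split {C,D,K,L} by δ(·,y) → {C,K} and {D,L}.
On input x, block {A,F,G,H,J,M} splits into {A,G,H,J} and {F,M}.
No further refinement is possible. Final partition (5 blocks): {C,K} | {A,G,H,J} | {B,E} | {D,L} | {F,M}.
G and J lie in the same block of the stable partition, so they are equivalent — no string distinguishes them.

No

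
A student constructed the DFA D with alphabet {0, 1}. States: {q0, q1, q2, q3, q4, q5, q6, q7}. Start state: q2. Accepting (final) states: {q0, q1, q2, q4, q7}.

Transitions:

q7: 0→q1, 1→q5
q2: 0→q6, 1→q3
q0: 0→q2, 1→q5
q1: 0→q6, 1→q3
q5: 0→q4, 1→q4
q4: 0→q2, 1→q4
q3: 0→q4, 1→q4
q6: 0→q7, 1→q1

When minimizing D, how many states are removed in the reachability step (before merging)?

1

No path from q2 leads to q0; the other 7 states are all reachable.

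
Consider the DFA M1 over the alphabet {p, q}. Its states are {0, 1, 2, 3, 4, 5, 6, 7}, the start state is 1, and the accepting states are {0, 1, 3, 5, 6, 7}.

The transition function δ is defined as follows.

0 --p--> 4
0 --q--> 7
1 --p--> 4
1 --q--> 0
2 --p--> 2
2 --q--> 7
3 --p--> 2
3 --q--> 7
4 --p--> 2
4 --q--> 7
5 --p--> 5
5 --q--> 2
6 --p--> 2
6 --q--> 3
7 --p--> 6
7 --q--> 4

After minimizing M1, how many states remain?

4

First remove the unreachable states {5}; 7 states remain.
Start with accepting vs non-accepting: {0,1,3,6,7} | {2,4}.
Refine {0,1,3,6,7} on symbol p: members go to different blocks, giving {0,1,3,6} and {7}.
Split {0,1,3,6} by δ(·,q) → {0,3} and {1,6}.
No further refinement is possible. Final partition (4 blocks): {0,3} | {2,4} | {7} | {1,6}.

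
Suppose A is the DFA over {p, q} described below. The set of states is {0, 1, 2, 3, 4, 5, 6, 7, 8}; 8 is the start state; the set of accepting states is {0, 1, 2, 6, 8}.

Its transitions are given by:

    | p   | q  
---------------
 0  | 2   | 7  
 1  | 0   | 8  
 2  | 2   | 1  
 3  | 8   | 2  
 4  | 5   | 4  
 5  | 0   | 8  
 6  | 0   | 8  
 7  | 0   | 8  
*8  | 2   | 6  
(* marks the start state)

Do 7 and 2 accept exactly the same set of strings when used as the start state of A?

States {3,4,5} cannot be reached from the start state, so discard them.
Initial partition by acceptance: {0,1,2,6,8} | {7}.
Refine {0,1,2,6,8} on symbol q: members go to different blocks, giving {1,2,6,8} and {0}.
On input p, block {1,2,6,8} splits into {1,6} and {2,8}.
No further refinement is possible. Final partition (4 blocks): {1,6} | {7} | {0} | {2,8}.
7 and 2 end up in different blocks, so they are distinguishable. For instance, the string 'ε' is accepted from only 2.

No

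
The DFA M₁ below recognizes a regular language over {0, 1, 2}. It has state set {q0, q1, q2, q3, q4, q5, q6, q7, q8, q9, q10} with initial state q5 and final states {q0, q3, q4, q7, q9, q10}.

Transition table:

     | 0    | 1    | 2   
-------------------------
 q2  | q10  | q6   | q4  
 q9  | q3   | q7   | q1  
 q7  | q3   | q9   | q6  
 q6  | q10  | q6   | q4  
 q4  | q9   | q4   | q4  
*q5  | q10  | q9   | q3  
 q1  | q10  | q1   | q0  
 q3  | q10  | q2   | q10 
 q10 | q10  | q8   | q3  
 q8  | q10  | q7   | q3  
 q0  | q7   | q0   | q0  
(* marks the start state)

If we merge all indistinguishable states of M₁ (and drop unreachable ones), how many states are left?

6

Initial partition by acceptance: {q0,q3,q4,q7,q9,q10} | {q1,q2,q5,q6,q8}.
Refine {q0,q3,q4,q7,q9,q10} on symbol 1: members go to different blocks, giving {q0,q4,q7,q9} and {q3,q10}.
Refine {q0,q4,q7,q9} on symbol 0: members go to different blocks, giving {q0,q4} and {q7,q9}.
Refine {q1,q2,q5,q6,q8} on symbol 1: members go to different blocks, giving {q1,q2,q6} and {q5,q8}.
Refine {q3,q10} on symbol 1: members go to different blocks, giving {q3} and {q10}.
The partition is now stable with 6 blocks: {q0,q4} | {q1,q2,q6} | {q3} | {q7,q9} | {q5,q8} | {q10}.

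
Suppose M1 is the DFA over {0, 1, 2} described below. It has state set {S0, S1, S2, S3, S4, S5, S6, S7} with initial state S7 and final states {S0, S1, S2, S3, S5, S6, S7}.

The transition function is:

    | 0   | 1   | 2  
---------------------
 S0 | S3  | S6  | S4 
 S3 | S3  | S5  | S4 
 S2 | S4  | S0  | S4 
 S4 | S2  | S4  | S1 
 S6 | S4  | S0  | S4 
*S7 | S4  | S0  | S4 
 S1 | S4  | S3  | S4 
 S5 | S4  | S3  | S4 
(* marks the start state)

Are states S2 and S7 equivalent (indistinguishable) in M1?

Yes

All states are reachable from the start state.
P0 = {S0,S1,S2,S3,S5,S6,S7} | {S4}.
Refine {S0,S1,S2,S3,S5,S6,S7} on symbol 0: members go to different blocks, giving {S1,S2,S5,S6,S7} and {S0,S3}.
The partition is now stable with 3 blocks: {S1,S2,S5,S6,S7} | {S4} | {S0,S3}.
S2 and S7 lie in the same block of the stable partition, so they are equivalent — no string distinguishes them.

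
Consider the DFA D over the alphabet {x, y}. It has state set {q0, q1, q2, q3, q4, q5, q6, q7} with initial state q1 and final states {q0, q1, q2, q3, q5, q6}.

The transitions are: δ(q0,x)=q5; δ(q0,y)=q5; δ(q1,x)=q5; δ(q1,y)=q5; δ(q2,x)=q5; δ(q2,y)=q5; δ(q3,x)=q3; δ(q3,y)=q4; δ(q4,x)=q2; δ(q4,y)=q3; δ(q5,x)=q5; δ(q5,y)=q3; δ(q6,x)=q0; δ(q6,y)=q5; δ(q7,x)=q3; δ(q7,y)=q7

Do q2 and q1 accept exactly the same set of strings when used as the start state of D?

Yes

States {q0,q6,q7} cannot be reached from the start state, so discard them.
Start with accepting vs non-accepting: {q1,q2,q3,q5} | {q4}.
On input y, block {q1,q2,q3,q5} splits into {q1,q2,q5} and {q3}.
Refine {q1,q2,q5} on symbol y: members go to different blocks, giving {q1,q2} and {q5}.
The partition is now stable with 4 blocks: {q1,q2} | {q4} | {q3} | {q5}.
q2 and q1 lie in the same block of the stable partition, so they are equivalent — no string distinguishes them.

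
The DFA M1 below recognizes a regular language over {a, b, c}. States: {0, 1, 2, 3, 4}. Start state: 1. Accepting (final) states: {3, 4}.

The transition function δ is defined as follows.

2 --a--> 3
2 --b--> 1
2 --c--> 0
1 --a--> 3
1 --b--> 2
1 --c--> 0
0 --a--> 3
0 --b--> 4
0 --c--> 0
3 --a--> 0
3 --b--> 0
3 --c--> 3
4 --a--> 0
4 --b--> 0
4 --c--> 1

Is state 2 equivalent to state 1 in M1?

Initial partition by acceptance: {3,4} | {0,1,2}.
On input c, block {3,4} splits into {3} and {4}.
Split {0,1,2} by δ(·,b) → {1,2} and {0}.
The partition is now stable with 4 blocks: {3} | {1,2} | {4} | {0}.
2 and 1 lie in the same block of the stable partition, so they are equivalent — no string distinguishes them.

Yes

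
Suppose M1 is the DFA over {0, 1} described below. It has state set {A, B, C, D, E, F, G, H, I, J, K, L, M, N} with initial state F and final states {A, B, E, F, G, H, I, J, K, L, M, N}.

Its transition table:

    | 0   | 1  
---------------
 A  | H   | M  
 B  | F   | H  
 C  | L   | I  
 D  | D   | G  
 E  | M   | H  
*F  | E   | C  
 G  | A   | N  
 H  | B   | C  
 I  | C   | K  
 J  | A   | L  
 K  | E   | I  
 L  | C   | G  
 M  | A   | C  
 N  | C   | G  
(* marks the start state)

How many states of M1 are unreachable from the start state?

2

No path from F leads to D, J; the other 12 states are all reachable.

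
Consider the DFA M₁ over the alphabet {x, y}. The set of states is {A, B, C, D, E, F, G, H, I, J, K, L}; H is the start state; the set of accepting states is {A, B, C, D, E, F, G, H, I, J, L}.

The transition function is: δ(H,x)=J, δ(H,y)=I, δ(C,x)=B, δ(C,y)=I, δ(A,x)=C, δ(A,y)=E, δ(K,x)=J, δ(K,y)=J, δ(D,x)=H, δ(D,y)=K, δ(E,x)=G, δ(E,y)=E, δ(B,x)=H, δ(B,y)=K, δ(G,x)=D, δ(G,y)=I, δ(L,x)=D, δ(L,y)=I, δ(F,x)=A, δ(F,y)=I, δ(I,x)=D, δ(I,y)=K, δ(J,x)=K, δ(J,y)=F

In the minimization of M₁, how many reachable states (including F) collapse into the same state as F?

Reachable states from the start: {A,B,C,D,E,F,G,H,I,J,K}. Unreachable: {L} — drop them.
P0 = {A,B,C,D,E,F,G,H,I,J} | {K}.
Refine {A,B,C,D,E,F,G,H,I,J} on symbol x: members go to different blocks, giving {A,B,C,D,E,F,G,H,I} and {J}.
Split {A,B,C,D,E,F,G,H,I} by δ(·,x) → {A,B,C,D,E,F,G,I} and {H}.
Split {A,B,C,D,E,F,G,I} by δ(·,x) → {A,C,E,F,G,I} and {B,D}.
On input x, block {A,C,E,F,G,I} splits into {A,E,F} and {C,G,I}.
Refine {A,E,F} on symbol x: members go to different blocks, giving {A,E} and {F}.
On input y, block {C,G,I} splits into {C,G} and {I}.
Stable partition: {A,E} | {K} | {J} | {H} | {B,D} | {C,G} | {F} | {I} — 8 equivalence classes.
State F belongs to the block {F}, which has 1 states.

1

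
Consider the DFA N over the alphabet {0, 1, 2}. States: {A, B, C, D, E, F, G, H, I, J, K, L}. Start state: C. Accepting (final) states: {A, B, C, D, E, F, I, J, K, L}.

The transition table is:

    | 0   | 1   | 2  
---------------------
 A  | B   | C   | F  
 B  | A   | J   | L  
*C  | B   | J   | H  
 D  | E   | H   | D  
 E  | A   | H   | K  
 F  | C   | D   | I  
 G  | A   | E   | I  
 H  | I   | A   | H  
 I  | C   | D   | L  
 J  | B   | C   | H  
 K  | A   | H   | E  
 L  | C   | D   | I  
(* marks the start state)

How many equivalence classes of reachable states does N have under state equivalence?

6

States {G} cannot be reached from the start state, so discard them.
Start with accepting vs non-accepting: {A,B,C,D,E,F,I,J,K,L} | {H}.
On input 1, block {A,B,C,D,E,F,I,J,K,L} splits into {A,B,C,F,I,J,L} and {D,E,K}.
On input 1, block {A,B,C,F,I,J,L} splits into {A,B,C,J} and {F,I,L}.
Refine {A,B,C,J} on symbol 2: members go to different blocks, giving {A,B} and {C,J}.
On input 0, block {D,E,K} splits into {E,K} and {D}.
No further refinement is possible. Final partition (6 blocks): {A,B} | {H} | {E,K} | {F,I,L} | {C,J} | {D}.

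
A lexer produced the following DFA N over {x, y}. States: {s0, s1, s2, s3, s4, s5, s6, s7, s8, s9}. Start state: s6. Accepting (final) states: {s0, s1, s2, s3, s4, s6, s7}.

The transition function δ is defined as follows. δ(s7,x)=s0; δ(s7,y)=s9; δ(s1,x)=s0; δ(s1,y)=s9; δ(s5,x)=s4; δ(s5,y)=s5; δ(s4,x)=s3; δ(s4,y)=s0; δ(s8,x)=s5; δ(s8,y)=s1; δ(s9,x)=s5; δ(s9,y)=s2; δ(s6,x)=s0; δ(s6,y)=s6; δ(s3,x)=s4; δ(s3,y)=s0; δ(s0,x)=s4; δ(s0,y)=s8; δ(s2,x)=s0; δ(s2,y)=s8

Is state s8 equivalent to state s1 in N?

Reachable states from the start: {s0,s1,s2,s3,s4,s5,s6,s8,s9}. Unreachable: {s7} — drop them.
P0 = {s0,s1,s2,s3,s4,s6} | {s5,s8,s9}.
On input y, block {s0,s1,s2,s3,s4,s6} splits into {s0,s1,s2} and {s3,s4,s6}.
On input x, block {s0,s1,s2} splits into {s1,s2} and {s0}.
On input x, block {s5,s8,s9} splits into {s8,s9} and {s5}.
On input x, block {s3,s4,s6} splits into {s3,s4} and {s6}.
The partition is now stable with 6 blocks: {s1,s2} | {s8,s9} | {s3,s4} | {s0} | {s5} | {s6}.
s8 and s1 end up in different blocks, so they are distinguishable. For instance, the string 'ε' is accepted from only s1.

No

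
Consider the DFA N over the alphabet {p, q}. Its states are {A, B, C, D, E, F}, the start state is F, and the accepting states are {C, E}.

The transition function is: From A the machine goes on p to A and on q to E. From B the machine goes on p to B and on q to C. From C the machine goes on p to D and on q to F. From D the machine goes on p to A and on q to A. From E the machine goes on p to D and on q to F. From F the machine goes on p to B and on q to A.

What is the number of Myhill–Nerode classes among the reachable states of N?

3

All states are reachable from the start state.
Initial partition by acceptance: {C,E} | {A,B,D,F}.
On input q, block {A,B,D,F} splits into {A,B} and {D,F}.
No further refinement is possible. Final partition (3 blocks): {C,E} | {A,B} | {D,F}.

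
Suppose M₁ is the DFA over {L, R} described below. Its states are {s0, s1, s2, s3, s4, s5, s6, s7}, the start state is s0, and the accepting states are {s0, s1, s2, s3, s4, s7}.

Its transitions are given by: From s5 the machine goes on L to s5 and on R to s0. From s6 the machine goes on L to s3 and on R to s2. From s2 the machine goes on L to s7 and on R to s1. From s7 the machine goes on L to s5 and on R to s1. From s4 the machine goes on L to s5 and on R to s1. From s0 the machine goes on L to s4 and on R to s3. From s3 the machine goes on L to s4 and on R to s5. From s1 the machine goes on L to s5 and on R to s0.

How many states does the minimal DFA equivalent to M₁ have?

5

Reachable states from the start: {s0,s1,s3,s4,s5}. Unreachable: {s2,s6,s7} — drop them.
P0 = {s0,s1,s3,s4} | {s5}.
Refine {s0,s1,s3,s4} on symbol L: members go to different blocks, giving {s0,s3} and {s1,s4}.
Split {s0,s3} by δ(·,R) → {s0} and {s3}.
Refine {s1,s4} on symbol R: members go to different blocks, giving {s1} and {s4}.
The partition is now stable with 5 blocks: {s0} | {s5} | {s1} | {s3} | {s4}.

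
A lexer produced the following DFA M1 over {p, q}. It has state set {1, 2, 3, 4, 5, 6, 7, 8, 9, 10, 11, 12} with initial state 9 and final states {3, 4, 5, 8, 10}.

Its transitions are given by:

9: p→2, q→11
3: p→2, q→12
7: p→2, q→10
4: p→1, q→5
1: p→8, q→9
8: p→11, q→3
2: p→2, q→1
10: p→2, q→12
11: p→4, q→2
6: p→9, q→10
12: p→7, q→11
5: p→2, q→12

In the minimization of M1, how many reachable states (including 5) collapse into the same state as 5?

3

Reachable states from the start: {1,2,3,4,5,7,8,9,10,11,12}. Unreachable: {6} — drop them.
Initial partition by acceptance: {3,4,5,8,10} | {1,2,7,9,11,12}.
Refine {3,4,5,8,10} on symbol q: members go to different blocks, giving {3,5,10} and {4,8}.
Refine {1,2,7,9,11,12} on symbol p: members go to different blocks, giving {2,7,9,12} and {1,11}.
Split {2,7,9,12} by δ(·,q) → {2,9,12} and {7}.
Refine {2,9,12} on symbol p: members go to different blocks, giving {2,9} and {12}.
No further refinement is possible. Final partition (6 blocks): {3,5,10} | {2,9} | {4,8} | {1,11} | {7} | {12}.
The equivalence class containing 5 is {3,5,10}, of size 3.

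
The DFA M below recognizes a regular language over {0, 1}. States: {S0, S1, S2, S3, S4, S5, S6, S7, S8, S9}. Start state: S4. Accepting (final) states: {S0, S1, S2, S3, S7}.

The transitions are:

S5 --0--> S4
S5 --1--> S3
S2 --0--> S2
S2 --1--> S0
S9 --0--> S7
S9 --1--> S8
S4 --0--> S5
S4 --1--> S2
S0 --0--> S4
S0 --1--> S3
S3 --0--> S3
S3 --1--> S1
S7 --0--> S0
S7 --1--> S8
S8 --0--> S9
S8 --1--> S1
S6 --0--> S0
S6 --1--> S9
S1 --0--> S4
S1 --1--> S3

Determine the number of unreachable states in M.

4

No path from S4 leads to S6, S7, S8, S9; the other 6 states are all reachable.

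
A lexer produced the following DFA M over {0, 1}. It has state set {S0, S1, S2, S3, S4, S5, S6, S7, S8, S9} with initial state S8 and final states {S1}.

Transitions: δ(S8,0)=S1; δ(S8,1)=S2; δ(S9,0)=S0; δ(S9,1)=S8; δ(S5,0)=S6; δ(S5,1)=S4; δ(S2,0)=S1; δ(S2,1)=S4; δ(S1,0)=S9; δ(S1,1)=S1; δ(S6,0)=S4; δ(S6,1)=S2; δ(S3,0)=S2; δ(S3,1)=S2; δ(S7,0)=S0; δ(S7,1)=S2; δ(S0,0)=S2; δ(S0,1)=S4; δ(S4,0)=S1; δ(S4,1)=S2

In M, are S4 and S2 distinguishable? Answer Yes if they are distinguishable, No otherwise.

States {S3,S5,S6,S7} cannot be reached from the start state, so discard them.
Start with accepting vs non-accepting: {S1} | {S0,S2,S4,S8,S9}.
On input 0, block {S0,S2,S4,S8,S9} splits into {S2,S4,S8} and {S0,S9}.
Split {S0,S9} by δ(·,0) → {S0} and {S9}.
The partition is now stable with 4 blocks: {S1} | {S2,S4,S8} | {S0} | {S9}.
S4 and S2 lie in the same block of the stable partition, so they are equivalent — no string distinguishes them.

No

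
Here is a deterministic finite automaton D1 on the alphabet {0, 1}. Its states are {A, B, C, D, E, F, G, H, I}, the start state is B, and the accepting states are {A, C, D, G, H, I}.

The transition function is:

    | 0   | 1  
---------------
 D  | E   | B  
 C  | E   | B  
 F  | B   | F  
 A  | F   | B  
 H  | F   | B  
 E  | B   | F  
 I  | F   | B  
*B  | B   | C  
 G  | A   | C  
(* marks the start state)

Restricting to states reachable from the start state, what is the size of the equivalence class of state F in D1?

First remove the unreachable states {A,D,G,H,I}; 4 states remain.
Start with accepting vs non-accepting: {C} | {B,E,F}.
Refine {B,E,F} on symbol 1: members go to different blocks, giving {E,F} and {B}.
No further refinement is possible. Final partition (3 blocks): {C} | {E,F} | {B}.
State F belongs to the block {E,F}, which has 2 states.

2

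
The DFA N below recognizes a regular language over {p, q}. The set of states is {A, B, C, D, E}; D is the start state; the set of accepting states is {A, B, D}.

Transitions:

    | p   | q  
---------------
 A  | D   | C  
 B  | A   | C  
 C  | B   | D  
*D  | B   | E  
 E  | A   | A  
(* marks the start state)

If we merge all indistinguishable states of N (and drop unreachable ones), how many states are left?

All states are reachable from the start state.
P0 = {A,B,D} | {C,E}.
The partition is now stable with 2 blocks: {A,B,D} | {C,E}.

2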